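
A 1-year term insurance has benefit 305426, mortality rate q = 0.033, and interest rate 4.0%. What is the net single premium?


NSP = benefit * q * v
v = 1/(1+i) = 0.961538
NSP = 305426 * 0.033 * 0.961538
= 9691.4019


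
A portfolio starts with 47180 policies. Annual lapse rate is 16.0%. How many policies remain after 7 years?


remaining = initial * (1 - lapse)^years
= 47180 * (1 - 0.16)^7
= 47180 * 0.29509
= 13922.3626


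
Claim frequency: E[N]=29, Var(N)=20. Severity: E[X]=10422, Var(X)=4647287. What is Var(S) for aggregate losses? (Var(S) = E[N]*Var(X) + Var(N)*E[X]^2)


Var(S) = E[N]*Var(X) + Var(N)*E[X]^2
= 29*4647287 + 20*10422^2
= 134771323 + 2172361680
= 2.3071e+09


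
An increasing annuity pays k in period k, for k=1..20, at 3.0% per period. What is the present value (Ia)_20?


(Ia)_n = sum_{k=1}^{n} k * v^k, v = 1/(1+i)
v = 0.970874
Sum computed term by term:
(Ia)_20 = 141.6761


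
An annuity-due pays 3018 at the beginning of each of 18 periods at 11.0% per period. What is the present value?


PV_due = PMT * (1-(1+i)^(-n))/i * (1+i)
PV_immediate = 23243.4788
PV_due = 23243.4788 * 1.11
= 25800.2615


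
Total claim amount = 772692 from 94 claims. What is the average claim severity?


severity = total / number
= 772692 / 94
= 8220.1277


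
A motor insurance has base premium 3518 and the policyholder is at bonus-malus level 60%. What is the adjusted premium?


adjusted = base * BM_level / 100
= 3518 * 60 / 100
= 3518 * 0.6
= 2110.8


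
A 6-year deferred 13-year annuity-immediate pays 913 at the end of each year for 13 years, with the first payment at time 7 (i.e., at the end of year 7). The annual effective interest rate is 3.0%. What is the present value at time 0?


PV at time 6 of the 13-year annuity-immediate:
a_n = 913 * (1-(1+0.03)^(-13))/0.03 = 9709.7142
Discount back 6 years to time 0:
PV = 9709.7142 * (1+0.03)^(-6)
= 9709.7142 * 0.837484
= 8131.7328


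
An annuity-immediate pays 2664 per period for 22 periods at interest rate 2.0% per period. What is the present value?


PV = PMT * (1 - (1+i)^(-n)) / i
= 2664 * (1 - (1+0.02)^(-22)) / 0.02
= 2664 * (1 - 0.646839) / 0.02
= 2664 * 17.658048
= 47041.0404


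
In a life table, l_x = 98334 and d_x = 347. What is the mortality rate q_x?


q_x = d_x / l_x
= 347 / 98334
= 0.0035


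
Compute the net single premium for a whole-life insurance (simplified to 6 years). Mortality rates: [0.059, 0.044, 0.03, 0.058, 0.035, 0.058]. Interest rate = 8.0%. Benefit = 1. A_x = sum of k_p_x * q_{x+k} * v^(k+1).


v = 0.925926
Year 0: k_p_x=1.0, q=0.059, term=0.05463
Year 1: k_p_x=0.941, q=0.044, term=0.035497
Year 2: k_p_x=0.899596, q=0.03, term=0.021424
Year 3: k_p_x=0.872608, q=0.058, term=0.037201
Year 4: k_p_x=0.821997, q=0.035, term=0.01958
Year 5: k_p_x=0.793227, q=0.058, term=0.028992
A_x = 0.1973


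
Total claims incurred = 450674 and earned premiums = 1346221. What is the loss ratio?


Loss ratio = claims / premiums
= 450674 / 1346221
= 0.3348


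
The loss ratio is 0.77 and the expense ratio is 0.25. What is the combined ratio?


Combined ratio = loss ratio + expense ratio
= 0.77 + 0.25
= 1.02


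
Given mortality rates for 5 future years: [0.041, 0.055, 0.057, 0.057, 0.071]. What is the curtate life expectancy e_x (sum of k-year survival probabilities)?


e_x = sum_{k=1}^{n} k_p_x
k_p_x values:
  1_p_x = 0.959
  2_p_x = 0.906255
  3_p_x = 0.854598
  4_p_x = 0.805886
  5_p_x = 0.748668
e_x = 4.2744


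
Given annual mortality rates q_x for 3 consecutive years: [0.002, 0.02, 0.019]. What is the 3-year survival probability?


p_k = 1 - q_k for each year
Survival = product of (1 - q_k)
= 0.998 * 0.98 * 0.981
= 0.9595


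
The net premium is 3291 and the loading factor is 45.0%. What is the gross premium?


Gross = net * (1 + loading)
= 3291 * (1 + 0.45)
= 3291 * 1.45
= 4771.95


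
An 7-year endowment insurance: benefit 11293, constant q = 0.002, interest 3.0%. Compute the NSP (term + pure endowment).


Term component = 139.9088
Pure endowment = 7_p_x * v^7 * benefit = 0.986084 * 0.813092 * 11293 = 9054.4598
NSP = 9194.3685


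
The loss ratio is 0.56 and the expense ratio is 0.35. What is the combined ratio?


Combined ratio = loss ratio + expense ratio
= 0.56 + 0.35
= 0.91


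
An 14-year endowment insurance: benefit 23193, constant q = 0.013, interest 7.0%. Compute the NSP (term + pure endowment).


Term component = 2459.6617
Pure endowment = 14_p_x * v^14 * benefit = 0.832607 * 0.387817 * 23193 = 7489.006
NSP = 9948.6677


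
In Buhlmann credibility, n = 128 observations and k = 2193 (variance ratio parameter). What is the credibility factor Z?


Z = n / (n + k)
= 128 / (128 + 2193)
= 128 / 2321
= 0.0551


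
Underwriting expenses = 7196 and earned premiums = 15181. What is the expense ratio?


Expense ratio = expenses / premiums
= 7196 / 15181
= 0.474


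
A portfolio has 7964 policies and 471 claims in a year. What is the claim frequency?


frequency = claims / policies
= 471 / 7964
= 0.0591


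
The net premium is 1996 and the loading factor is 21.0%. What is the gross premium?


Gross = net * (1 + loading)
= 1996 * (1 + 0.21)
= 1996 * 1.21
= 2415.16


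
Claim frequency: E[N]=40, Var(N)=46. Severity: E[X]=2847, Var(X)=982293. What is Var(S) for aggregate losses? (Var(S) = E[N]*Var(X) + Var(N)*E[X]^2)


Var(S) = E[N]*Var(X) + Var(N)*E[X]^2
= 40*982293 + 46*2847^2
= 39291720 + 372848814
= 4.1214e+08


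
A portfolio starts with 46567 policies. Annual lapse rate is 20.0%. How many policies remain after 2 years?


remaining = initial * (1 - lapse)^years
= 46567 * (1 - 0.2)^2
= 46567 * 0.64
= 29802.88


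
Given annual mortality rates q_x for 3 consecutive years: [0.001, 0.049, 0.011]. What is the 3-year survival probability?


p_k = 1 - q_k for each year
Survival = product of (1 - q_k)
= 0.999 * 0.951 * 0.989
= 0.9396


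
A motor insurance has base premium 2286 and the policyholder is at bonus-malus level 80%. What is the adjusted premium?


adjusted = base * BM_level / 100
= 2286 * 80 / 100
= 2286 * 0.8
= 1828.8


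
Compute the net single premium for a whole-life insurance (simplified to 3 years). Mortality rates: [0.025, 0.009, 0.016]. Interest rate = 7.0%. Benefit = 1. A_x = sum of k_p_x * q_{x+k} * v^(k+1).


v = 0.934579
Year 0: k_p_x=1.0, q=0.025, term=0.023364
Year 1: k_p_x=0.975, q=0.009, term=0.007664
Year 2: k_p_x=0.966225, q=0.016, term=0.01262
A_x = 0.0436


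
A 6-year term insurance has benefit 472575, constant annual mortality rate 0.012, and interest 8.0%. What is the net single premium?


NSP = benefit * sum_{k=0}^{n-1} k_p_x * q * v^(k+1)
With constant q=0.012, v=0.925926
Sum = 0.053982
NSP = 472575 * 0.053982
= 25510.6055


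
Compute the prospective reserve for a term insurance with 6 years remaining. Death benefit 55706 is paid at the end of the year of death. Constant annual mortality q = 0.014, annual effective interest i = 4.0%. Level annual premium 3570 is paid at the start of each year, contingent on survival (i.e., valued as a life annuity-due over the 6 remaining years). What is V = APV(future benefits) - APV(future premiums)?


v = 1/(1+i) = 0.961538
APV(future benefits) per unit = sum_{k=0}^{5} k_p_x * q * v^(k+1) = 0.070983
APV(future benefits) = 55706 * 0.070983 = 3954.1749
Life annuity-due factor ä_{x:6} = sum_{k=0}^{5} k_p_x * v^k = 5.273017
APV(future premiums) = 3570 * 5.273017 = 18824.6722
V = 3954.1749 - 18824.6722
= -14870.4973


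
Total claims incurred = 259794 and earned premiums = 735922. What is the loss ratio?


Loss ratio = claims / premiums
= 259794 / 735922
= 0.353


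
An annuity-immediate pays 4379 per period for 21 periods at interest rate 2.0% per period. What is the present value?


PV = PMT * (1 - (1+i)^(-n)) / i
= 4379 * (1 - (1+0.02)^(-21)) / 0.02
= 4379 * (1 - 0.659776) / 0.02
= 4379 * 17.011209
= 74492.0849


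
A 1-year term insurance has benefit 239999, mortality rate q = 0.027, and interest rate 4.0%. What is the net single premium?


NSP = benefit * q * v
v = 1/(1+i) = 0.961538
NSP = 239999 * 0.027 * 0.961538
= 6230.7433


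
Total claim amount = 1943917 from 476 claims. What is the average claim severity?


severity = total / number
= 1943917 / 476
= 4083.8592


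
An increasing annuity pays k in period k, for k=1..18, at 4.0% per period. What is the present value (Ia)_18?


(Ia)_n = sum_{k=1}^{n} k * v^k, v = 1/(1+i)
v = 0.961538
Sum computed term by term:
(Ia)_18 = 107.0091


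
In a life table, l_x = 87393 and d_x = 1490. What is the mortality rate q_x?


q_x = d_x / l_x
= 1490 / 87393
= 0.017


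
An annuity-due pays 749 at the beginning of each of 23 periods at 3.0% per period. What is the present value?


PV_due = PMT * (1-(1+i)^(-n))/i * (1+i)
PV_immediate = 12316.2627
PV_due = 12316.2627 * 1.03
= 12685.7506


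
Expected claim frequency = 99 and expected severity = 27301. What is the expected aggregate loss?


E[S] = E[N] * E[X]
= 99 * 27301
= 2.7028e+06


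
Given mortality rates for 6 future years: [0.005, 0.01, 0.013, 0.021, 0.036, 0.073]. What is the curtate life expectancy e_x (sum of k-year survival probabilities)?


e_x = sum_{k=1}^{n} k_p_x
k_p_x values:
  1_p_x = 0.995
  2_p_x = 0.98505
  3_p_x = 0.972244
  4_p_x = 0.951827
  5_p_x = 0.917561
  6_p_x = 0.850579
e_x = 5.6723


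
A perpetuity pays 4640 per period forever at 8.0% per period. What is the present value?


PV = PMT / i
= 4640 / 0.08
= 58000.0


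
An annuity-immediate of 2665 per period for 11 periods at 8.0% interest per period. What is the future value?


FV = PMT * ((1+i)^n - 1) / i
= 2665 * ((1.08)^11 - 1) / 0.08
= 2665 * (2.331639 - 1) / 0.08
= 44360.2241


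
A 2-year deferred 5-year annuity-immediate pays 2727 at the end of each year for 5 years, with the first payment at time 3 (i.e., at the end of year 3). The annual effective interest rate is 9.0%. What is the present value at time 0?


PV at time 2 of the 5-year annuity-immediate:
a_n = 2727 * (1-(1+0.09)^(-5))/0.09 = 10607.079
Discount back 2 years to time 0:
PV = 10607.079 * (1+0.09)^(-2)
= 10607.079 * 0.84168
= 8927.7662


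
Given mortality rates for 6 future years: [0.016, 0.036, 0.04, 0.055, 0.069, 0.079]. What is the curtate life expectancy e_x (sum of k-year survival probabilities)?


e_x = sum_{k=1}^{n} k_p_x
k_p_x values:
  1_p_x = 0.984
  2_p_x = 0.948576
  3_p_x = 0.910633
  4_p_x = 0.860548
  5_p_x = 0.80117
  6_p_x = 0.737878
e_x = 5.2428


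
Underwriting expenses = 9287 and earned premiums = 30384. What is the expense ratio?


Expense ratio = expenses / premiums
= 9287 / 30384
= 0.3057


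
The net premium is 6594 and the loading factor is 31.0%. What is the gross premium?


Gross = net * (1 + loading)
= 6594 * (1 + 0.31)
= 6594 * 1.31
= 8638.14


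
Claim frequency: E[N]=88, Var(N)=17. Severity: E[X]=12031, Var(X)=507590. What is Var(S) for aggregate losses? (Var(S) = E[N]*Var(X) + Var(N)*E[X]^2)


Var(S) = E[N]*Var(X) + Var(N)*E[X]^2
= 88*507590 + 17*12031^2
= 44667920 + 2460664337
= 2.5053e+09


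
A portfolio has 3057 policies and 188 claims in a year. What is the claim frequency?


frequency = claims / policies
= 188 / 3057
= 0.0615


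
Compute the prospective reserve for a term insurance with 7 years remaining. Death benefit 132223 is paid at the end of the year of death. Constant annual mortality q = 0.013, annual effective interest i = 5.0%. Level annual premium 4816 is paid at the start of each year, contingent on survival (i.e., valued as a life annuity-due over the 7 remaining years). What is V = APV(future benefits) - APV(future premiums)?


v = 1/(1+i) = 0.952381
APV(future benefits) per unit = sum_{k=0}^{6} k_p_x * q * v^(k+1) = 0.072536
APV(future benefits) = 132223 * 0.072536 = 9590.9764
Life annuity-due factor ä_{x:7} = sum_{k=0}^{6} k_p_x * v^k = 5.858707
APV(future premiums) = 4816 * 5.858707 = 28215.5318
V = 9590.9764 - 28215.5318
= -18624.5554


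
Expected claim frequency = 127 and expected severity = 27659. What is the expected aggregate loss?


E[S] = E[N] * E[X]
= 127 * 27659
= 3.5127e+06


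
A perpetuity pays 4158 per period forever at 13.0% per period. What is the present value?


PV = PMT / i
= 4158 / 0.13
= 31984.6154


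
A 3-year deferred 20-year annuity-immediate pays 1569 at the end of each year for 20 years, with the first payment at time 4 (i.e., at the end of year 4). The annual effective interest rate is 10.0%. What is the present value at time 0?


PV at time 3 of the 20-year annuity-immediate:
a_n = 1569 * (1-(1+0.1)^(-20))/0.1 = 13357.7815
Discount back 3 years to time 0:
PV = 13357.7815 * (1+0.1)^(-3)
= 13357.7815 * 0.751315
= 10035.8989


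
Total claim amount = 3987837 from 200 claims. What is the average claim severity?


severity = total / number
= 3987837 / 200
= 19939.185


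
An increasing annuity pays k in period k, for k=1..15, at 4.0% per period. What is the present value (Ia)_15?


(Ia)_n = sum_{k=1}^{n} k * v^k, v = 1/(1+i)
v = 0.961538
Sum computed term by term:
(Ia)_15 = 80.8539


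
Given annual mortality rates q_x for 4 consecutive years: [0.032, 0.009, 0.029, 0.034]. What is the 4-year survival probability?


p_k = 1 - q_k for each year
Survival = product of (1 - q_k)
= 0.968 * 0.991 * 0.971 * 0.966
= 0.8998


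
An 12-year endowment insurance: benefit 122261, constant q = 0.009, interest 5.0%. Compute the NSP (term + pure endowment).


Term component = 9332.6696
Pure endowment = 12_p_x * v^12 * benefit = 0.897189 * 0.556837 * 122261 = 61080.166
NSP = 70412.8356


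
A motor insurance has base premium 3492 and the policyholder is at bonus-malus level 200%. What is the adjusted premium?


adjusted = base * BM_level / 100
= 3492 * 200 / 100
= 3492 * 2.0
= 6984.0


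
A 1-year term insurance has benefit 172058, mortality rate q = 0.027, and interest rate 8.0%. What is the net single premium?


NSP = benefit * q * v
v = 1/(1+i) = 0.925926
NSP = 172058 * 0.027 * 0.925926
= 4301.45


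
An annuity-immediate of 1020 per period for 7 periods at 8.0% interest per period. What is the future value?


FV = PMT * ((1+i)^n - 1) / i
= 1020 * ((1.08)^7 - 1) / 0.08
= 1020 * (1.713824 - 1) / 0.08
= 9101.2594


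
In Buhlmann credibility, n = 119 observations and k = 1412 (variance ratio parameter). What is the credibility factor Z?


Z = n / (n + k)
= 119 / (119 + 1412)
= 119 / 1531
= 0.0777


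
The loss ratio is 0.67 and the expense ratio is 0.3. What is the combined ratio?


Combined ratio = loss ratio + expense ratio
= 0.67 + 0.3
= 0.97


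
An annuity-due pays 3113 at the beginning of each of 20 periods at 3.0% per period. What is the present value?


PV_due = PMT * (1-(1+i)^(-n))/i * (1+i)
PV_immediate = 46313.5792
PV_due = 46313.5792 * 1.03
= 47702.9866


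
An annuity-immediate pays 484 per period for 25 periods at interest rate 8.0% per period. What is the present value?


PV = PMT * (1 - (1+i)^(-n)) / i
= 484 * (1 - (1+0.08)^(-25)) / 0.08
= 484 * (1 - 0.146018) / 0.08
= 484 * 10.674776
= 5166.5917


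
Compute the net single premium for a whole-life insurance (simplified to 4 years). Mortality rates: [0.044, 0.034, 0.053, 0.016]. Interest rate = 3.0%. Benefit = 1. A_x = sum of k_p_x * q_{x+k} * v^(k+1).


v = 0.970874
Year 0: k_p_x=1.0, q=0.044, term=0.042718
Year 1: k_p_x=0.956, q=0.034, term=0.030638
Year 2: k_p_x=0.923496, q=0.053, term=0.044792
Year 3: k_p_x=0.874551, q=0.016, term=0.012432
A_x = 0.1306


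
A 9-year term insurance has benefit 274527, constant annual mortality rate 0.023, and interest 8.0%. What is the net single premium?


NSP = benefit * sum_{k=0}^{n-1} k_p_x * q * v^(k+1)
With constant q=0.023, v=0.925926
Sum = 0.132701
NSP = 274527 * 0.132701
= 36430.0173


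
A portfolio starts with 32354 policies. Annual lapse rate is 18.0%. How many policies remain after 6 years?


remaining = initial * (1 - lapse)^years
= 32354 * (1 - 0.18)^6
= 32354 * 0.304007
= 9835.8318


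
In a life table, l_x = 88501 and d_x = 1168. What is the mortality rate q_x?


q_x = d_x / l_x
= 1168 / 88501
= 0.0132


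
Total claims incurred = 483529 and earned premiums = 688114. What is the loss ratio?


Loss ratio = claims / premiums
= 483529 / 688114
= 0.7027


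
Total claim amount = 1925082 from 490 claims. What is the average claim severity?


severity = total / number
= 1925082 / 490
= 3928.7388


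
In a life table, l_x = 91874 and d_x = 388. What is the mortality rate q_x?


q_x = d_x / l_x
= 388 / 91874
= 0.0042


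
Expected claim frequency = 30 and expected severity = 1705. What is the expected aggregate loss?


E[S] = E[N] * E[X]
= 30 * 1705
= 51150


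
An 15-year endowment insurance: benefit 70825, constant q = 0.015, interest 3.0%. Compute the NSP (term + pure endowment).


Term component = 11528.7928
Pure endowment = 15_p_x * v^15 * benefit = 0.797156 * 0.641862 * 70825 = 36238.6216
NSP = 47767.4144


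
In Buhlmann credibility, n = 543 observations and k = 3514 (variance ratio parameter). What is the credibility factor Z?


Z = n / (n + k)
= 543 / (543 + 3514)
= 543 / 4057
= 0.1338


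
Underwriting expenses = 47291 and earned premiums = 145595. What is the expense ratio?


Expense ratio = expenses / premiums
= 47291 / 145595
= 0.3248


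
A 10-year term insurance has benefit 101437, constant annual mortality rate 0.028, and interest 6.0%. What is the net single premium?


NSP = benefit * sum_{k=0}^{n-1} k_p_x * q * v^(k+1)
With constant q=0.028, v=0.943396
Sum = 0.184436
NSP = 101437 * 0.184436
= 18708.6613


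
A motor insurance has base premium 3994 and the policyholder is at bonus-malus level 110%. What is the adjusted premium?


adjusted = base * BM_level / 100
= 3994 * 110 / 100
= 3994 * 1.1
= 4393.4


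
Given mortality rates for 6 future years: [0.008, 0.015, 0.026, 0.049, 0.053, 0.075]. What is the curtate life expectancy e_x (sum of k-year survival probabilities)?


e_x = sum_{k=1}^{n} k_p_x
k_p_x values:
  1_p_x = 0.992
  2_p_x = 0.97712
  3_p_x = 0.951715
  4_p_x = 0.905081
  5_p_x = 0.857112
  6_p_x = 0.792828
e_x = 5.4759


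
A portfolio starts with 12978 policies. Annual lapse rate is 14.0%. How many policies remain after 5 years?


remaining = initial * (1 - lapse)^years
= 12978 * (1 - 0.14)^5
= 12978 * 0.470427
= 6105.2018


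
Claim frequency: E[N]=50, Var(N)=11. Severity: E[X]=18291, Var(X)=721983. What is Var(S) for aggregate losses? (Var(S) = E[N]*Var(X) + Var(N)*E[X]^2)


Var(S) = E[N]*Var(X) + Var(N)*E[X]^2
= 50*721983 + 11*18291^2
= 36099150 + 3680167491
= 3.7163e+09


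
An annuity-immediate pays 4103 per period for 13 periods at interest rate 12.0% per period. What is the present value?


PV = PMT * (1 - (1+i)^(-n)) / i
= 4103 * (1 - (1+0.12)^(-13)) / 0.12
= 4103 * (1 - 0.229174) / 0.12
= 4103 * 6.423548
= 26355.8191


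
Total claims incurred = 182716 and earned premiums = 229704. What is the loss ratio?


Loss ratio = claims / premiums
= 182716 / 229704
= 0.7954


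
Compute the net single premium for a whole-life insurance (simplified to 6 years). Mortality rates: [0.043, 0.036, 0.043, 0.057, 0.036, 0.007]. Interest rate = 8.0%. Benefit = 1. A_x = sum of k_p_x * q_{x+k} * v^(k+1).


v = 0.925926
Year 0: k_p_x=1.0, q=0.043, term=0.039815
Year 1: k_p_x=0.957, q=0.036, term=0.029537
Year 2: k_p_x=0.922548, q=0.043, term=0.031491
Year 3: k_p_x=0.882878, q=0.057, term=0.03699
Year 4: k_p_x=0.832554, q=0.036, term=0.020398
Year 5: k_p_x=0.802582, q=0.007, term=0.00354
A_x = 0.1618


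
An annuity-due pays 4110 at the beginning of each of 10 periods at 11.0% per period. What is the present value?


PV_due = PMT * (1-(1+i)^(-n))/i * (1+i)
PV_immediate = 24204.7436
PV_due = 24204.7436 * 1.11
= 26867.2654


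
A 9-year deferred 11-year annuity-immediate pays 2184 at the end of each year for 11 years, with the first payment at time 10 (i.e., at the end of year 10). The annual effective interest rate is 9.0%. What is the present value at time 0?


PV at time 9 of the 11-year annuity-immediate:
a_n = 2184 * (1-(1+0.09)^(-11))/0.09 = 14862.5362
Discount back 9 years to time 0:
PV = 14862.5362 * (1+0.09)^(-9)
= 14862.5362 * 0.460428
= 6843.1245


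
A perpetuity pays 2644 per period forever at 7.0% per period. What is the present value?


PV = PMT / i
= 2644 / 0.07
= 37771.4286


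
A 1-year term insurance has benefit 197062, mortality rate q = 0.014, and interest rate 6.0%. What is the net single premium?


NSP = benefit * q * v
v = 1/(1+i) = 0.943396
NSP = 197062 * 0.014 * 0.943396
= 2602.7057


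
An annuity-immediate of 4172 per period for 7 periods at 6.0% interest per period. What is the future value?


FV = PMT * ((1+i)^n - 1) / i
= 4172 * ((1.06)^7 - 1) / 0.06
= 4172 * (1.50363 - 1) / 0.06
= 35019.0907


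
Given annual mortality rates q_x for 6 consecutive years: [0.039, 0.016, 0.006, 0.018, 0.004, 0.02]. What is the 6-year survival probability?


p_k = 1 - q_k for each year
Survival = product of (1 - q_k)
= 0.961 * 0.984 * 0.994 * 0.982 * 0.996 * 0.98
= 0.901


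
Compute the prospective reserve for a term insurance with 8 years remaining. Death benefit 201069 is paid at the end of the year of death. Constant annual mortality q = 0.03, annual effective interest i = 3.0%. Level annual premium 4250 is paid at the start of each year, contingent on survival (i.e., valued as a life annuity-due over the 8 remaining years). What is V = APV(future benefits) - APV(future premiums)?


v = 1/(1+i) = 0.970874
APV(future benefits) per unit = sum_{k=0}^{7} k_p_x * q * v^(k+1) = 0.190653
APV(future benefits) = 201069 * 0.190653 = 38334.3834
Life annuity-due factor ä_{x:8} = sum_{k=0}^{7} k_p_x * v^k = 6.545749
APV(future premiums) = 4250 * 6.545749 = 27819.4324
V = 38334.3834 - 27819.4324
= 10514.951


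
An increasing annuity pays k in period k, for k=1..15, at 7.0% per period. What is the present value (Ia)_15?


(Ia)_n = sum_{k=1}^{n} k * v^k, v = 1/(1+i)
v = 0.934579
Sum computed term by term:
(Ia)_15 = 61.554


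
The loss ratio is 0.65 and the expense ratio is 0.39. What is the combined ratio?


Combined ratio = loss ratio + expense ratio
= 0.65 + 0.39
= 1.04


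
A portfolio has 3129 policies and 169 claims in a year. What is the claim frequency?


frequency = claims / policies
= 169 / 3129
= 0.054


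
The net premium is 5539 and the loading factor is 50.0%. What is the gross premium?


Gross = net * (1 + loading)
= 5539 * (1 + 0.5)
= 5539 * 1.5
= 8308.5


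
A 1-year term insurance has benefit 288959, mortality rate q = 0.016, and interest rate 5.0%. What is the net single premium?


NSP = benefit * q * v
v = 1/(1+i) = 0.952381
NSP = 288959 * 0.016 * 0.952381
= 4403.1848


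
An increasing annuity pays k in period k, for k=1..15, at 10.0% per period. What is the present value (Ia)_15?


(Ia)_n = sum_{k=1}^{n} k * v^k, v = 1/(1+i)
v = 0.909091
Sum computed term by term:
(Ia)_15 = 47.7581


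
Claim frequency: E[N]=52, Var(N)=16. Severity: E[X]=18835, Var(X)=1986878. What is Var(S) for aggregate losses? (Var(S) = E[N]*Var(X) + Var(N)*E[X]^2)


Var(S) = E[N]*Var(X) + Var(N)*E[X]^2
= 52*1986878 + 16*18835^2
= 103317656 + 5676115600
= 5.7794e+09


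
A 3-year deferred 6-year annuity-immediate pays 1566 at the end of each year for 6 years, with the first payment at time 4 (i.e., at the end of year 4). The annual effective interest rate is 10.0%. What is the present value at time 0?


PV at time 3 of the 6-year annuity-immediate:
a_n = 1566 * (1-(1+0.1)^(-6))/0.1 = 6820.3383
Discount back 3 years to time 0:
PV = 6820.3383 * (1+0.1)^(-3)
= 6820.3383 * 0.751315
= 5124.2211


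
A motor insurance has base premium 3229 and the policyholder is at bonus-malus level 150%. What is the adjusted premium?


adjusted = base * BM_level / 100
= 3229 * 150 / 100
= 3229 * 1.5
= 4843.5


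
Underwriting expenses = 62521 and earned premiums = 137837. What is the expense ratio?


Expense ratio = expenses / premiums
= 62521 / 137837
= 0.4536


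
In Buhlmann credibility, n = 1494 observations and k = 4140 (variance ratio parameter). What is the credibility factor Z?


Z = n / (n + k)
= 1494 / (1494 + 4140)
= 1494 / 5634
= 0.2652


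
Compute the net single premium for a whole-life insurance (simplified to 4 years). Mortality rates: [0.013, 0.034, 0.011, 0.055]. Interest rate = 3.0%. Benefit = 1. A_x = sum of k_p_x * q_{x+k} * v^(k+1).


v = 0.970874
Year 0: k_p_x=1.0, q=0.013, term=0.012621
Year 1: k_p_x=0.987, q=0.034, term=0.031632
Year 2: k_p_x=0.953442, q=0.011, term=0.009598
Year 3: k_p_x=0.942954, q=0.055, term=0.046079
A_x = 0.0999


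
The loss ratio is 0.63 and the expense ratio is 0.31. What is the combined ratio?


Combined ratio = loss ratio + expense ratio
= 0.63 + 0.31
= 0.94


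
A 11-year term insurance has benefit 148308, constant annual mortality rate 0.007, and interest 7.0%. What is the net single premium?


NSP = benefit * sum_{k=0}^{n-1} k_p_x * q * v^(k+1)
With constant q=0.007, v=0.934579
Sum = 0.05093
NSP = 148308 * 0.05093
= 7553.4004


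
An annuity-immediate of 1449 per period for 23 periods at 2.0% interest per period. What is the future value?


FV = PMT * ((1+i)^n - 1) / i
= 1449 * ((1.02)^23 - 1) / 0.02
= 1449 * (1.576899 - 1) / 0.02
= 41796.3517


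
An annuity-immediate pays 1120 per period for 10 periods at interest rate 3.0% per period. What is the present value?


PV = PMT * (1 - (1+i)^(-n)) / i
= 1120 * (1 - (1+0.03)^(-10)) / 0.03
= 1120 * (1 - 0.744094) / 0.03
= 1120 * 8.530203
= 9553.8272


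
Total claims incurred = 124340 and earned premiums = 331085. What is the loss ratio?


Loss ratio = claims / premiums
= 124340 / 331085
= 0.3756


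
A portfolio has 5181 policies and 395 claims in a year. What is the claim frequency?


frequency = claims / policies
= 395 / 5181
= 0.0762


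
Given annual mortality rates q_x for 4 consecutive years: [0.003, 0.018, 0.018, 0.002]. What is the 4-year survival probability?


p_k = 1 - q_k for each year
Survival = product of (1 - q_k)
= 0.997 * 0.982 * 0.982 * 0.998
= 0.9595


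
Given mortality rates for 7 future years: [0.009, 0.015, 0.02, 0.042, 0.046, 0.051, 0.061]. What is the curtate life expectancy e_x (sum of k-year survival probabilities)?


e_x = sum_{k=1}^{n} k_p_x
k_p_x values:
  1_p_x = 0.991
  2_p_x = 0.976135
  3_p_x = 0.956612
  4_p_x = 0.916435
  5_p_x = 0.874279
  6_p_x = 0.82969
  7_p_x = 0.779079
e_x = 6.3232


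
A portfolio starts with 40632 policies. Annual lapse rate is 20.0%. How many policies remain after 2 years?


remaining = initial * (1 - lapse)^years
= 40632 * (1 - 0.2)^2
= 40632 * 0.64
= 26004.48


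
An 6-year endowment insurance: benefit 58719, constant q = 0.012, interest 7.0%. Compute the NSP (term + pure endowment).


Term component = 3267.222
Pure endowment = 6_p_x * v^6 * benefit = 0.930126 * 0.666342 * 58719 = 36392.9828
NSP = 39660.2048


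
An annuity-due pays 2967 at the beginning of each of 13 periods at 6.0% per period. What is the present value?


PV_due = PMT * (1-(1+i)^(-n))/i * (1+i)
PV_immediate = 26265.9104
PV_due = 26265.9104 * 1.06
= 27841.865


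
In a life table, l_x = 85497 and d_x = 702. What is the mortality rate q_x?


q_x = d_x / l_x
= 702 / 85497
= 0.0082


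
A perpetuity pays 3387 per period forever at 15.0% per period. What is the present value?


PV = PMT / i
= 3387 / 0.15
= 22580.0


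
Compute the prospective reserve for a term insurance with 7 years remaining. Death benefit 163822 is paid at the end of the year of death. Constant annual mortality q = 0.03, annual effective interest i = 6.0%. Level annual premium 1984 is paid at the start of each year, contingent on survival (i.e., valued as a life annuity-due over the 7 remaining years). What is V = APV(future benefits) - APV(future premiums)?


v = 1/(1+i) = 0.943396
APV(future benefits) per unit = sum_{k=0}^{6} k_p_x * q * v^(k+1) = 0.154215
APV(future benefits) = 163822 * 0.154215 = 25263.824
Life annuity-due factor ä_{x:7} = sum_{k=0}^{6} k_p_x * v^k = 5.448933
APV(future premiums) = 1984 * 5.448933 = 10810.6832
V = 25263.824 - 10810.6832
= 14453.1408


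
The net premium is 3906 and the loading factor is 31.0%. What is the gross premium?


Gross = net * (1 + loading)
= 3906 * (1 + 0.31)
= 3906 * 1.31
= 5116.86


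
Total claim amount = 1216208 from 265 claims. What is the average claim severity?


severity = total / number
= 1216208 / 265
= 4589.4642


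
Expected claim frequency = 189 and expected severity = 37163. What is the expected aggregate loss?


E[S] = E[N] * E[X]
= 189 * 37163
= 7.0238e+06


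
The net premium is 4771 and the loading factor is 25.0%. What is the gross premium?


Gross = net * (1 + loading)
= 4771 * (1 + 0.25)
= 4771 * 1.25
= 5963.75


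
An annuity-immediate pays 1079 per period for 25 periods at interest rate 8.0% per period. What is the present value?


PV = PMT * (1 - (1+i)^(-n)) / i
= 1079 * (1 - (1+0.08)^(-25)) / 0.08
= 1079 * (1 - 0.146018) / 0.08
= 1079 * 10.674776
= 11518.0835


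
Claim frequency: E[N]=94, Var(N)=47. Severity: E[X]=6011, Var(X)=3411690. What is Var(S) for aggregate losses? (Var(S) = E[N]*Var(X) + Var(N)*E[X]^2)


Var(S) = E[N]*Var(X) + Var(N)*E[X]^2
= 94*3411690 + 47*6011^2
= 320698860 + 1698209687
= 2.0189e+09


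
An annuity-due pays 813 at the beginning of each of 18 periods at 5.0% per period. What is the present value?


PV_due = PMT * (1-(1+i)^(-n))/i * (1+i)
PV_immediate = 9503.6342
PV_due = 9503.6342 * 1.05
= 9978.8159


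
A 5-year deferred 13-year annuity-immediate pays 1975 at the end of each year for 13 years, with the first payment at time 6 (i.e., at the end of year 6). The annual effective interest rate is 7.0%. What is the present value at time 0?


PV at time 5 of the 13-year annuity-immediate:
a_n = 1975 * (1-(1+0.07)^(-13))/0.07 = 16506.3602
Discount back 5 years to time 0:
PV = 16506.3602 * (1+0.07)^(-5)
= 16506.3602 * 0.712986
= 11768.8067


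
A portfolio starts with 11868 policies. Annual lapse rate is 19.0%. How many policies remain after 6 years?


remaining = initial * (1 - lapse)^years
= 11868 * (1 - 0.19)^6
= 11868 * 0.28243
= 3351.8737


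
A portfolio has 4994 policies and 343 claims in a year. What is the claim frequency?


frequency = claims / policies
= 343 / 4994
= 0.0687


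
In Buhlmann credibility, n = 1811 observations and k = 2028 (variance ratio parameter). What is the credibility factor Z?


Z = n / (n + k)
= 1811 / (1811 + 2028)
= 1811 / 3839
= 0.4717


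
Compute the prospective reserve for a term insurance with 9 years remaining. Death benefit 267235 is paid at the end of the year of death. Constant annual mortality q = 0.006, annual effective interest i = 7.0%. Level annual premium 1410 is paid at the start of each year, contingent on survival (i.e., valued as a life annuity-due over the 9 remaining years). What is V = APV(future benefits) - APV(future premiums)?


v = 1/(1+i) = 0.934579
APV(future benefits) per unit = sum_{k=0}^{8} k_p_x * q * v^(k+1) = 0.038269
APV(future benefits) = 267235 * 0.038269 = 10226.8765
Life annuity-due factor ä_{x:9} = sum_{k=0}^{8} k_p_x * v^k = 6.824679
APV(future premiums) = 1410 * 6.824679 = 9622.7967
V = 10226.8765 - 9622.7967
= 604.0797


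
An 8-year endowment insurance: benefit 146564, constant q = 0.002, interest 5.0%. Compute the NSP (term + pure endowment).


Term component = 1882.3021
Pure endowment = 8_p_x * v^8 * benefit = 0.984112 * 0.676839 * 146564 = 97624.1458
NSP = 99506.4479


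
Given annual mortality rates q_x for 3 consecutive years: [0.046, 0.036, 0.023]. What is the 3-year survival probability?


p_k = 1 - q_k for each year
Survival = product of (1 - q_k)
= 0.954 * 0.964 * 0.977
= 0.8985


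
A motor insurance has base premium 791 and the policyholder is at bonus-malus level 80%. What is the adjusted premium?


adjusted = base * BM_level / 100
= 791 * 80 / 100
= 791 * 0.8
= 632.8


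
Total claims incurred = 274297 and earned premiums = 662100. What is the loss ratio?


Loss ratio = claims / premiums
= 274297 / 662100
= 0.4143


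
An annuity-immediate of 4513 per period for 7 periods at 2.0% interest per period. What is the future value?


FV = PMT * ((1+i)^n - 1) / i
= 4513 * ((1.02)^7 - 1) / 0.02
= 4513 * (1.148686 - 1) / 0.02
= 33550.9209


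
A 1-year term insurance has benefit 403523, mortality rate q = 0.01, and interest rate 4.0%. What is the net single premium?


NSP = benefit * q * v
v = 1/(1+i) = 0.961538
NSP = 403523 * 0.01 * 0.961538
= 3880.0288


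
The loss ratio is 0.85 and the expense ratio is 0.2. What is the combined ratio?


Combined ratio = loss ratio + expense ratio
= 0.85 + 0.2
= 1.05


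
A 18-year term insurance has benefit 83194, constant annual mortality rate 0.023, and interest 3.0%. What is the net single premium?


NSP = benefit * sum_{k=0}^{n-1} k_p_x * q * v^(k+1)
With constant q=0.023, v=0.970874
Sum = 0.266281
NSP = 83194 * 0.266281
= 22152.9966


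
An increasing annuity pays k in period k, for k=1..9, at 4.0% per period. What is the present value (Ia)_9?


(Ia)_n = sum_{k=1}^{n} k * v^k, v = 1/(1+i)
v = 0.961538
Sum computed term by term:
(Ia)_9 = 35.2366


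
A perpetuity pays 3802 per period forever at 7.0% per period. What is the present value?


PV = PMT / i
= 3802 / 0.07
= 54314.2857


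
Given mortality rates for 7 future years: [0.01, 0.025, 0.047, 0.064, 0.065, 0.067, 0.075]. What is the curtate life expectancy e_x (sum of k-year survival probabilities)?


e_x = sum_{k=1}^{n} k_p_x
k_p_x values:
  1_p_x = 0.99
  2_p_x = 0.96525
  3_p_x = 0.919883
  4_p_x = 0.861011
  5_p_x = 0.805045
  6_p_x = 0.751107
  7_p_x = 0.694774
e_x = 5.9871


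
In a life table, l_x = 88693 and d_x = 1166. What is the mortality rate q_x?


q_x = d_x / l_x
= 1166 / 88693
= 0.0131


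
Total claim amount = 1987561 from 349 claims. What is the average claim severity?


severity = total / number
= 1987561 / 349
= 5695.0172


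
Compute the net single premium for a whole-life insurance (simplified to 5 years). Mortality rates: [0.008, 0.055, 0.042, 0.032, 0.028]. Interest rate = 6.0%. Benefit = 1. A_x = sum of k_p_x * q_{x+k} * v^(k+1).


v = 0.943396
Year 0: k_p_x=1.0, q=0.008, term=0.007547
Year 1: k_p_x=0.992, q=0.055, term=0.048558
Year 2: k_p_x=0.93744, q=0.042, term=0.033058
Year 3: k_p_x=0.898068, q=0.032, term=0.022763
Year 4: k_p_x=0.869329, q=0.028, term=0.018189
A_x = 0.1301


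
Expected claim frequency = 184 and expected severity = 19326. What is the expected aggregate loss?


E[S] = E[N] * E[X]
= 184 * 19326
= 3.5560e+06


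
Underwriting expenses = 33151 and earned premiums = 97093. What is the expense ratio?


Expense ratio = expenses / premiums
= 33151 / 97093
= 0.3414


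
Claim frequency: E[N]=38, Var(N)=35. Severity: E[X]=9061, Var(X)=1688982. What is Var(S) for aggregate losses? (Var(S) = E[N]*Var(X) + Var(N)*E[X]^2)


Var(S) = E[N]*Var(X) + Var(N)*E[X]^2
= 38*1688982 + 35*9061^2
= 64181316 + 2873560235
= 2.9377e+09


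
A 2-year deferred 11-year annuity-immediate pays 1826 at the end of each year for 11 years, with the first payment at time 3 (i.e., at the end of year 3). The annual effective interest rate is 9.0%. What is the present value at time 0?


PV at time 2 of the 11-year annuity-immediate:
a_n = 1826 * (1-(1+0.09)^(-11))/0.09 = 12426.2779
Discount back 2 years to time 0:
PV = 12426.2779 * (1+0.09)^(-2)
= 12426.2779 * 0.84168
= 10458.9495


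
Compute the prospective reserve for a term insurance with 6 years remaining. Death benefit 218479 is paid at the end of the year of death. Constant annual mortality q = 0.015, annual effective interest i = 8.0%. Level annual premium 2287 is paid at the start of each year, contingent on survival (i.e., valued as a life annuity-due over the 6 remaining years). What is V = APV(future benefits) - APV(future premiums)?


v = 1/(1+i) = 0.925926
APV(future benefits) per unit = sum_{k=0}^{5} k_p_x * q * v^(k+1) = 0.06702
APV(future benefits) = 218479 * 0.06702 = 14642.4929
Life annuity-due factor ä_{x:6} = sum_{k=0}^{5} k_p_x * v^k = 4.82545
APV(future premiums) = 2287 * 4.82545 = 11035.8041
V = 14642.4929 - 11035.8041
= 3606.6888


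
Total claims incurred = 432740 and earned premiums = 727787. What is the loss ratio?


Loss ratio = claims / premiums
= 432740 / 727787
= 0.5946


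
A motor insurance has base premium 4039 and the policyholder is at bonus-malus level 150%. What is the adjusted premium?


adjusted = base * BM_level / 100
= 4039 * 150 / 100
= 4039 * 1.5
= 6058.5


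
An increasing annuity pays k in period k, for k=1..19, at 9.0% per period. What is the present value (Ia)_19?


(Ia)_n = sum_{k=1}^{n} k * v^k, v = 1/(1+i)
v = 0.917431
Sum computed term by term:
(Ia)_19 = 67.3369


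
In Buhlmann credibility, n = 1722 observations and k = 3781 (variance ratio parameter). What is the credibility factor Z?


Z = n / (n + k)
= 1722 / (1722 + 3781)
= 1722 / 5503
= 0.3129


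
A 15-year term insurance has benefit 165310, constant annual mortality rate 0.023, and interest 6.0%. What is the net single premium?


NSP = benefit * sum_{k=0}^{n-1} k_p_x * q * v^(k+1)
With constant q=0.023, v=0.943396
Sum = 0.195548
NSP = 165310 * 0.195548
= 32326.0183


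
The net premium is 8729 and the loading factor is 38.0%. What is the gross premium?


Gross = net * (1 + loading)
= 8729 * (1 + 0.38)
= 8729 * 1.38
= 12046.02


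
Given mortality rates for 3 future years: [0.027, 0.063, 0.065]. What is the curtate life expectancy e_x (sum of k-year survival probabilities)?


e_x = sum_{k=1}^{n} k_p_x
k_p_x values:
  1_p_x = 0.973
  2_p_x = 0.911701
  3_p_x = 0.85244
e_x = 2.7371


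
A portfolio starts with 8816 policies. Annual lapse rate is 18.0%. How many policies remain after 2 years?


remaining = initial * (1 - lapse)^years
= 8816 * (1 - 0.18)^2
= 8816 * 0.6724
= 5927.8784


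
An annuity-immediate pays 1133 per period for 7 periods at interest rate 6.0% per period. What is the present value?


PV = PMT * (1 - (1+i)^(-n)) / i
= 1133 * (1 - (1+0.06)^(-7)) / 0.06
= 1133 * (1 - 0.665057) / 0.06
= 1133 * 5.582381
= 6324.8382


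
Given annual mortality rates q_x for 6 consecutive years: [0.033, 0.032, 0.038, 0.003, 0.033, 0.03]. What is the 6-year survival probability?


p_k = 1 - q_k for each year
Survival = product of (1 - q_k)
= 0.967 * 0.968 * 0.962 * 0.997 * 0.967 * 0.97
= 0.8421


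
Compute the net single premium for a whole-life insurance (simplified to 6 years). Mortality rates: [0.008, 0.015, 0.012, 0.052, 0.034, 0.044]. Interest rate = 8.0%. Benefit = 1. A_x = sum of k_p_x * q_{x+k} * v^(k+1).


v = 0.925926
Year 0: k_p_x=1.0, q=0.008, term=0.007407
Year 1: k_p_x=0.992, q=0.015, term=0.012757
Year 2: k_p_x=0.97712, q=0.012, term=0.009308
Year 3: k_p_x=0.965395, q=0.052, term=0.036899
Year 4: k_p_x=0.915194, q=0.034, term=0.021177
Year 5: k_p_x=0.884077, q=0.044, term=0.024513
A_x = 0.1121


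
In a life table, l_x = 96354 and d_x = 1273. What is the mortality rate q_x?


q_x = d_x / l_x
= 1273 / 96354
= 0.0132


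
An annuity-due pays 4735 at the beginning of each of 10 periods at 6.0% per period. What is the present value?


PV_due = PMT * (1-(1+i)^(-n))/i * (1+i)
PV_immediate = 34850.0122
PV_due = 34850.0122 * 1.06
= 36941.0129


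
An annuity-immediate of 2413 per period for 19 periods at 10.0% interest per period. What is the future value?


FV = PMT * ((1+i)^n - 1) / i
= 2413 * ((1.1)^19 - 1) / 0.1
= 2413 * (6.115909 - 1) / 0.1
= 123446.8853
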